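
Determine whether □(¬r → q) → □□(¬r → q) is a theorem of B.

Tableau for the negation ¬(□(¬r → q) → □□(¬r → q)):
1. ¬(□(¬r → q) → □□(¬r → q)), w0
2. □(¬r → q), w0
3. ¬□□(¬r → q), w0
4. ¬r → q, w0
5. q, w0
6. ¬□(¬r → q), w1
7. ¬r → q, w1
8. q, w1
9. ¬(¬r → q), w2
10. ¬r, w2
11. ¬q, w2
Accessibility: w0Rw0, w0Rw1, w1Rw0, w1Rw1, w1Rw2, w2Rw1, w2Rw2
The negation has an open branch (countermodel exists).

Invalid (countermodel exists)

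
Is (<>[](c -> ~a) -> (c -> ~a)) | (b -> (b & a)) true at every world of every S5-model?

Tableau for the negation ~((<>[](c -> ~a) -> (c -> ~a)) | (b -> (b & a))):
1. ~((<>[](c -> ~a) -> (c -> ~a)) | (b -> (b & a))), 0
2. ~(<>[](c -> ~a) -> (c -> ~a)), 0   [~|-rule on 1]
3. ~(b -> (b & a)), 0   [~|-rule on 1]
4. <>[](c -> ~a), 0   [~->-rule on 2]
5. ~(c -> ~a), 0   [~->-rule on 2]
6. b, 0   [~->-rule on 3]
7. ~(b & a), 0   [~->-rule on 3]
8. c, 0   [~->-rule on 5]
9. a, 0   [~->-rule on 5]
10. ~a, 0   [~&-rule on 7 (branches; this branch)]
Accessibility: 0R0
Branch closes: a and ~a both at 0.
Every branch of the negation's tableau closes; the branch above is one of them.

Valid in S5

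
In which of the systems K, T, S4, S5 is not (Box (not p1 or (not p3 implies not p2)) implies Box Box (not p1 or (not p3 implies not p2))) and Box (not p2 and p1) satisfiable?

K, T

T-tableau for the formula:
1. not (Box (not p1 or (not p3 implies not p2)) implies Box Box (not p1 or (not p3 implies not p2))) and Box (not p2 and p1), w0
2. not (Box (not p1 or (not p3 implies not p2)) implies Box Box (not p1 or (not p3 implies not p2))), w0
3. Box (not p2 and p1), w0
4. Box (not p1 or (not p3 implies not p2)), w0
5. not Box Box (not p1 or (not p3 implies not p2)), w0
6. not p2 and p1, w0
7. not p2, w0
8. p1, w0
9. not p1 or (not p3 implies not p2), w0
10. not p3 implies not p2, w0
11. not Box (not p1 or (not p3 implies not p2)), w1
12. not p2 and p1, w1
13. not p2, w1
14. p1, w1
15. not p1 or (not p3 implies not p2), w1
16. not p3 implies not p2, w1
17. not (not p1 or (not p3 implies not p2)), w2
18. p1, w2
19. not (not p3 implies not p2), w2
20. not p3, w2
21. p2, w2
Accessibility: w0Rw0, w0Rw1, w1Rw1, w1Rw2, w2Rw2
Complete open branch: satisfiable in T, hence also in K (this T-model is also a K-model).
S4-tableau for the formula:
1. not (Box (not p1 or (not p3 implies not p2)) implies Box Box (not p1 or (not p3 implies not p2))) and Box (not p2 and p1), w0
2. not (Box (not p1 or (not p3 implies not p2)) implies Box Box (not p1 or (not p3 implies not p2))), w0
3. Box (not p2 and p1), w0
4. Box (not p1 or (not p3 implies not p2)), w0
5. not Box Box (not p1 or (not p3 implies not p2)), w0
6. not p2 and p1, w0
7. not p2, w0
8. p1, w0
9. not p1 or (not p3 implies not p2), w0
10. not p3 implies not p2, w0
11. not Box (not p1 or (not p3 implies not p2)), w1
12. not p2 and p1, w1
13. not p2, w1
14. p1, w1
15. not p1 or (not p3 implies not p2), w1
16. not p3 implies not p2, w1
17. not (not p1 or (not p3 implies not p2)), w2
18. p1, w2
19. not (not p3 implies not p2), w2
20. not p3, w2
21. p2, w2
22. not p2 and p1, w2
23. not p2, w2
Accessibility: w0Rw0, w0Rw1, w0Rw2, w1Rw1, w1Rw2, w2Rw2
Branch closes: p2 and not p2 both at w2.
Every branch closes (one shown): unsatisfiable in S4, hence also in S5 (every S5-frame is an S4-frame).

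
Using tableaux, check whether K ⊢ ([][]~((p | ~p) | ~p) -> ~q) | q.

Tableau for the negation ~(([][]~((p | ~p) | ~p) -> ~q) | q):
1. ~(([][]~((p | ~p) | ~p) -> ~q) | q), 0
2. ~([][]~((p | ~p) | ~p) -> ~q), 0   [~|-rule on 1]
3. ~q, 0   [~|-rule on 1]
4. [][]~((p | ~p) | ~p), 0   [~->-rule on 2]
5. q, 0   [~->-rule on 2]
Branch closes: q and ~q both at 0.
All branches of the negation close; one closing branch shown above.

Yes, valid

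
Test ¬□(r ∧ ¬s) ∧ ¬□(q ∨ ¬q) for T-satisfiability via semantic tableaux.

No, unsatisfiable

1. ¬□(r ∧ ¬s) ∧ ¬□(q ∨ ¬q), w0
2. ¬□(r ∧ ¬s), w0
3. ¬□(q ∨ ¬q), w0
4. ¬(r ∧ ¬s), w1
5. s, w1
6. ¬(q ∨ ¬q), w2
7. ¬q, w2
8. q, w2
Accessibility: w0Rw0, w0Rw1, w0Rw2, w1Rw1, w2Rw2
Branch closes: q and ¬q both at w2.
All branches of the tableau close; one closing branch shown above.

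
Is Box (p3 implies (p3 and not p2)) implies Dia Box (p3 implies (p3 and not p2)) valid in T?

Yes, valid

Tableau for the negation not (Box (p3 implies (p3 and not p2)) implies Dia Box (p3 implies (p3 and not p2))):
1. not (Box (p3 implies (p3 and not p2)) implies Dia Box (p3 implies (p3 and not p2))), w0
2. Box (p3 implies (p3 and not p2)), w0
3. not Dia Box (p3 implies (p3 and not p2)), w0
4. p3 implies (p3 and not p2), w0
5. not Box (p3 implies (p3 and not p2)), w0
6. p3 and not p2, w0
7. p3, w0
8. not p2, w0
9. not (p3 implies (p3 and not p2)), w1
10. p3, w1
11. not (p3 and not p2), w1
12. p3 implies (p3 and not p2), w1
13. not Box (p3 implies (p3 and not p2)), w1
14. p2, w1
15. p3 and not p2, w1
16. not p2, w1
Accessibility: w0Rw0, w0Rw1, w1Rw1
Branch closes: p2 and not p2 both at w1.
Every branch of the negation's tableau closes; the branch above is one of them.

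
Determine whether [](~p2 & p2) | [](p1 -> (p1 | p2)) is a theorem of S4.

Yes, valid

Tableau for the negation ~([](~p2 & p2) | [](p1 -> (p1 | p2))):
1. ~([](~p2 & p2) | [](p1 -> (p1 | p2))), w0
2. ~[](~p2 & p2), w0
3. ~[](p1 -> (p1 | p2)), w0
4. ~(~p2 & p2), w1
5. ~p2, w1
6. ~(p1 -> (p1 | p2)), w2
7. p1, w2
8. ~(p1 | p2), w2
9. ~p1, w2
10. ~p2, w2
Accessibility: w0Rw0, w0Rw1, w0Rw2, w1Rw1, w2Rw2
Branch closes: p1 and ~p1 both at w2.
All branches of the negation close; one closing branch shown above.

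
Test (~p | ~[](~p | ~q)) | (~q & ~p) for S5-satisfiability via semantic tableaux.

1. (~p | ~[](~p | ~q)) | (~q & ~p), w0
2. ~q & ~p, w0
3. ~q, w0
4. ~p, w0
Accessibility: w0Rw0

Yes, satisfiable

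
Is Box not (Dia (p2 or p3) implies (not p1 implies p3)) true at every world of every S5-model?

Tableau for the negation not Box not (Dia (p2 or p3) implies (not p1 implies p3)):
1. not Box not (Dia (p2 or p3) implies (not p1 implies p3)), 0
2. Dia (p2 or p3) implies (not p1 implies p3), 1
3. not p1 implies p3, 1
4. p3, 1
Accessibility: 0R0, 0R1, 1R0, 1R1
The negation has an open branch (countermodel exists).

No, not valid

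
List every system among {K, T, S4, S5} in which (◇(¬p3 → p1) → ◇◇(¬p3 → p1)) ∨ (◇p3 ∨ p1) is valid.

K-tableau for the negation ¬((◇(¬p3 → p1) → ◇◇(¬p3 → p1)) ∨ (◇p3 ∨ p1)):
1. ¬((◇(¬p3 → p1) → ◇◇(¬p3 → p1)) ∨ (◇p3 ∨ p1)), 0
2. ¬(◇(¬p3 → p1) → ◇◇(¬p3 → p1)), 0   [¬∨-rule on 1]
3. ¬(◇p3 ∨ p1), 0   [¬∨-rule on 1]
4. ◇(¬p3 → p1), 0   [¬→-rule on 2]
5. ¬◇◇(¬p3 → p1), 0   [¬→-rule on 2]
6. ¬◇p3, 0   [¬∨-rule on 3]
7. ¬p1, 0   [¬∨-rule on 3]
8. ¬p3 → p1, 1   [◇-rule on 4: fresh world 1, 0R1]
9. ¬◇(¬p3 → p1), 1   [¬◇-rule on 5 via 0R1]
10. ¬p3, 1   [¬◇-rule on 6 via 0R1]
11. p1, 1   [→-rule on 8 (branches; this branch)]
Accessibility: 0R1
Complete open branch: countermodel on a K-frame, so not valid in K.
T-tableau for the negation ¬((◇(¬p3 → p1) → ◇◇(¬p3 → p1)) ∨ (◇p3 ∨ p1)):
1. ¬((◇(¬p3 → p1) → ◇◇(¬p3 → p1)) ∨ (◇p3 ∨ p1)), 0
2. ¬(◇(¬p3 → p1) → ◇◇(¬p3 → p1)), 0   [¬∨-rule on 1]
3. ¬(◇p3 ∨ p1), 0   [¬∨-rule on 1]
4. ◇(¬p3 → p1), 0   [¬→-rule on 2]
5. ¬◇◇(¬p3 → p1), 0   [¬→-rule on 2]
6. ¬◇p3, 0   [¬∨-rule on 3]
7. ¬p1, 0   [¬∨-rule on 3]
8. ¬◇(¬p3 → p1), 0   [¬◇-rule on 5 via 0R0]
9. ¬p3, 0   [¬◇-rule on 6 via 0R0]
10. ¬(¬p3 → p1), 0   [¬◇-rule on 8 via 0R0]
11. ¬p3 → p1, 1   [◇-rule on 4: fresh world 1, 0R1]
12. ¬◇(¬p3 → p1), 1   [¬◇-rule on 5 via 0R1]
13. ¬p3, 1   [¬◇-rule on 6 via 0R1]
14. ¬(¬p3 → p1), 1   [¬◇-rule on 8 via 0R1]
15. ¬p1, 1   [¬→-rule on 14]
16. p1, 1   [→-rule on 11 (branches; this branch)]
Accessibility: 0R0, 0R1, 1R1
Branch closes: p1 and ¬p1 both at 1.
Every branch closes (one shown): valid in T, hence also in S4, S5 (every theorem of T is a theorem of S4 and S5).

T, S4, S5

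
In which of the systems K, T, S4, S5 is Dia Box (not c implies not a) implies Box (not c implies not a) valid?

S4-tableau for the negation not (Dia Box (not c implies not a) implies Box (not c implies not a)):
1. not (Dia Box (not c implies not a) implies Box (not c implies not a)), u
2. Dia Box (not c implies not a), u
3. not Box (not c implies not a), u
4. Box (not c implies not a), v
5. not c implies not a, v
6. not a, v
7. not (not c implies not a), w
8. not c, w
9. a, w
Accessibility: uRu, uRv, uRw, vRv, wRw
Complete open branch: countermodel on an S4-frame, so not valid in S4, nor in K, T (the same frame is also a K-frame and a T-frame).
S5-tableau for the negation not (Dia Box (not c implies not a) implies Box (not c implies not a)):
1. not (Dia Box (not c implies not a) implies Box (not c implies not a)), u
2. Dia Box (not c implies not a), u
3. not Box (not c implies not a), u
4. Box (not c implies not a), v
5. not c implies not a, u
6. not c implies not a, v
7. not a, u
8. not a, v
9. not (not c implies not a), w
10. not c, w
11. a, w
12. not c implies not a, w
13. not a, w
Accessibility: uRu, uRv, uRw, vRu, vRv, vRw, wRu, wRv, wRw
Branch closes: a and not a both at w.
Every branch closes (one shown): valid in S5.

S5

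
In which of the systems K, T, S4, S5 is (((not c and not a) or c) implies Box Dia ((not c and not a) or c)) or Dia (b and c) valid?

S5

S5-tableau for the negation not ((((not c and not a) or c) implies Box Dia ((not c and not a) or c)) or Dia (b and c)):
1. not ((((not c and not a) or c) implies Box Dia ((not c and not a) or c)) or Dia (b and c)), u
2. not (((not c and not a) or c) implies Box Dia ((not c and not a) or c)), u
3. not Dia (b and c), u
4. (not c and not a) or c, u
5. not Box Dia ((not c and not a) or c), u
6. not (b and c), u
7. not c and not a, u
8. not c, u
9. not a, u
10. not Dia ((not c and not a) or c), v
11. not (b and c), v
12. not ((not c and not a) or c), u
13. not (not c and not a), u
14. not ((not c and not a) or c), v
15. not (not c and not a), v
16. not c, v
17. a, u
Accessibility: uRu, uRv, vRu, vRv
Branch closes: a and not a both at u.
Every branch closes (one shown): valid in S5.
S4-tableau for the negation not ((((not c and not a) or c) implies Box Dia ((not c and not a) or c)) or Dia (b and c)):
1. not ((((not c and not a) or c) implies Box Dia ((not c and not a) or c)) or Dia (b and c)), u
2. not (((not c and not a) or c) implies Box Dia ((not c and not a) or c)), u
3. not Dia (b and c), u
4. (not c and not a) or c, u
5. not Box Dia ((not c and not a) or c), u
6. not (b and c), u
7. c, u
8. not b, u
9. not Dia ((not c and not a) or c), v
10. not (b and c), v
11. not ((not c and not a) or c), v
12. not (not c and not a), v
13. not c, v
14. a, v
Accessibility: uRu, uRv, vRv
Complete open branch: countermodel on an S4-frame, so not valid in S4, nor in K, T (the same frame is also a K-frame and a T-frame).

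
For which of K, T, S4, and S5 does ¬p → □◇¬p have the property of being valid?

S5-tableau for the negation ¬(¬p → □◇¬p):
1. ¬(¬p → □◇¬p), w0
2. ¬p, w0
3. ¬□◇¬p, w0
4. ¬◇¬p, w1
5. p, w0
Accessibility: w0Rw0, w0Rw1, w1Rw0, w1Rw1
Branch closes: p and ¬p both at w0.
Every branch closes (one shown): valid in S5.
S4-tableau for the negation ¬(¬p → □◇¬p):
1. ¬(¬p → □◇¬p), w0
2. ¬p, w0
3. ¬□◇¬p, w0
4. ¬◇¬p, w1
5. p, w1
Accessibility: w0Rw0, w0Rw1, w1Rw1
Complete open branch: countermodel on an S4-frame, so not valid in S4, nor in K, T (the same frame is also a K-frame and a T-frame).

S5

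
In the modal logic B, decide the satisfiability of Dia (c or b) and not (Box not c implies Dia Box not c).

Unsatisfiable

1. Dia (c or b) and not (Box not c implies Dia Box not c), u
2. Dia (c or b), u
3. not (Box not c implies Dia Box not c), u
4. Box not c, u
5. not Dia Box not c, u
6. not c, u
7. not Box not c, u
8. c or b, v
9. not c, v
10. not Box not c, v
11. b, v
12. c, w
13. not c, w
Accessibility: uRu, uRv, uRw, vRu, vRv, wRu, wRw
Branch closes: c and not c both at w.
All branches of the tableau close; one closing branch shown above.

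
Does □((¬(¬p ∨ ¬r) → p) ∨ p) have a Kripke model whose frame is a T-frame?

1. □((¬(¬p ∨ ¬r) → p) ∨ p), 0
2. (¬(¬p ∨ ¬r) → p) ∨ p, 0
3. p, 0
Accessibility: 0R0

Yes, satisfiable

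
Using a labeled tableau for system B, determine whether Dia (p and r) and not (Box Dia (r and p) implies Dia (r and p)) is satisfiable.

1. Dia (p and r) and not (Box Dia (r and p) implies Dia (r and p)), w0
2. Dia (p and r), w0
3. not (Box Dia (r and p) implies Dia (r and p)), w0
4. Box Dia (r and p), w0
5. not Dia (r and p), w0
6. Dia (r and p), w0
7. not (r and p), w0
8. not p, w0
9. p and r, w1
10. p, w1
11. r, w1
12. Dia (r and p), w1
13. not (r and p), w1
14. not p, w1
Accessibility: w0Rw0, w0Rw1, w1Rw0, w1Rw1
Branch closes: p and not p both at w1.
Every branch closes; the branch above is one of them.

No, unsatisfiable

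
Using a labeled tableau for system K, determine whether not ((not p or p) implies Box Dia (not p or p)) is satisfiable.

Satisfiable

1. not ((not p or p) implies Box Dia (not p or p)), 0
2. not p or p, 0
3. not Box Dia (not p or p), 0
4. p, 0
5. not Dia (not p or p), 1
Accessibility: 0R1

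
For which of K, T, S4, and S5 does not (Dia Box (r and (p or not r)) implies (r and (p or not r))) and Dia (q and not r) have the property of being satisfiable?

S5-tableau for the formula:
1. not (Dia Box (r and (p or not r)) implies (r and (p or not r))) and Dia (q and not r), w0
2. not (Dia Box (r and (p or not r)) implies (r and (p or not r))), w0   [and-rule on 1]
3. Dia (q and not r), w0   [and-rule on 1]
4. Dia Box (r and (p or not r)), w0   [neg-implies-rule on 2]
5. not (r and (p or not r)), w0   [neg-implies-rule on 2]
6. not (p or not r), w0   [neg-and-rule on 5 (branches; this branch)]
7. not p, w0   [neg-or-rule on 6]
8. r, w0   [neg-or-rule on 6]
9. q and not r, w1   [Dia-rule on 3: fresh world w1, w0Rw1]
10. q, w1   [and-rule on 9]
11. not r, w1   [and-rule on 9]
12. Box (r and (p or not r)), w2   [Dia-rule on 4: fresh world w2, w0Rw2]
13. r and (p or not r), w0   [Box-rule on 12 via w2Rw0]
14. p or not r, w0   [and-rule on 13]
15. r and (p or not r), w1   [Box-rule on 12 via w2Rw1]
16. r, w1   [and-rule on 15]
17. p or not r, w1   [and-rule on 15]
Accessibility: w0Rw0, w0Rw1, w0Rw2, w1Rw0, w1Rw1, w1Rw2, w2Rw0, w2Rw1, w2Rw2
Branch closes: r and not r both at w1.
Every branch closes (one shown): unsatisfiable in S5.
S4-tableau for the formula:
1. not (Dia Box (r and (p or not r)) implies (r and (p or not r))) and Dia (q and not r), w0
2. not (Dia Box (r and (p or not r)) implies (r and (p or not r))), w0   [and-rule on 1]
3. Dia (q and not r), w0   [and-rule on 1]
4. Dia Box (r and (p or not r)), w0   [neg-implies-rule on 2]
5. not (r and (p or not r)), w0   [neg-implies-rule on 2]
6. not (p or not r), w0   [neg-and-rule on 5 (branches; this branch)]
7. not p, w0   [neg-or-rule on 6]
8. r, w0   [neg-or-rule on 6]
9. q and not r, w1   [Dia-rule on 3: fresh world w1, w0Rw1]
10. q, w1   [and-rule on 9]
11. not r, w1   [and-rule on 9]
12. Box (r and (p or not r)), w2   [Dia-rule on 4: fresh world w2, w0Rw2]
13. r and (p or not r), w2   [Box-rule on 12 via w2Rw2]
14. r, w2   [and-rule on 13]
15. p or not r, w2   [and-rule on 13]
16. p, w2   [or-rule on 15 (branches; this branch)]
Accessibility: w0Rw0, w0Rw1, w0Rw2, w1Rw1, w2Rw2
Complete open branch: satisfiable in S4, hence also in K, T (this S4-model is also a K-model and a T-model).

K, T, S4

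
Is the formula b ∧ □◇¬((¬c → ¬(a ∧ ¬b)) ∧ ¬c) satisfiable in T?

Yes, satisfiable

1. b ∧ □◇¬((¬c → ¬(a ∧ ¬b)) ∧ ¬c), u
2. b, u
3. □◇¬((¬c → ¬(a ∧ ¬b)) ∧ ¬c), u
4. ◇¬((¬c → ¬(a ∧ ¬b)) ∧ ¬c), u
5. ¬((¬c → ¬(a ∧ ¬b)) ∧ ¬c), v
6. ◇¬((¬c → ¬(a ∧ ¬b)) ∧ ¬c), v
7. c, v
8. ¬((¬c → ¬(a ∧ ¬b)) ∧ ¬c), w
9. c, w
Accessibility: uRu, uRv, vRv, vRw, wRw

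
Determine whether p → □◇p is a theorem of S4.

Not valid

Tableau for the negation ¬(p → □◇p):
1. ¬(p → □◇p), u
2. p, u
3. ¬□◇p, u
4. ¬◇p, v
5. ¬p, v
Accessibility: uRu, uRv, vRv
The negation has an open branch (countermodel exists).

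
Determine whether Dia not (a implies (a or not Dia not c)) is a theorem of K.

Invalid (countermodel exists)

Tableau for the negation not Dia not (a implies (a or not Dia not c)):
1. not Dia not (a implies (a or not Dia not c)), u
The negation has an open branch (countermodel exists).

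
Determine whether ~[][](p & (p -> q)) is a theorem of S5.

Not valid

Tableau for the negation [][](p & (p -> q)):
1. [][](p & (p -> q)), u
2. [](p & (p -> q)), u
3. p & (p -> q), u
4. p, u
5. p -> q, u
6. q, u
Accessibility: uRu
The negation has an open branch (countermodel exists).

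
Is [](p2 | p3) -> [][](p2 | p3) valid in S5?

Yes, valid

Tableau for the negation ~([](p2 | p3) -> [][](p2 | p3)):
1. ~([](p2 | p3) -> [][](p2 | p3)), w0
2. [](p2 | p3), w0
3. ~[][](p2 | p3), w0
4. p2 | p3, w0
5. p3, w0
6. ~[](p2 | p3), w1
7. p2 | p3, w1
8. p3, w1
9. ~(p2 | p3), w2
10. ~p2, w2
11. ~p3, w2
12. p2 | p3, w2
13. p3, w2
Accessibility: w0Rw0, w0Rw1, w0Rw2, w1Rw0, w1Rw1, w1Rw2, w2Rw0, w2Rw1, w2Rw2
Branch closes: p3 and ~p3 both at w2.
Every branch of the negation's tableau closes; the branch above is one of them.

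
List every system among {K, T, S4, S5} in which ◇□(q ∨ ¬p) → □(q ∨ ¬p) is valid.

S5

S4-tableau for the negation ¬(◇□(q ∨ ¬p) → □(q ∨ ¬p)):
1. ¬(◇□(q ∨ ¬p) → □(q ∨ ¬p)), 0
2. ◇□(q ∨ ¬p), 0   [¬→-rule on 1]
3. ¬□(q ∨ ¬p), 0   [¬→-rule on 1]
4. □(q ∨ ¬p), 1   [◇-rule on 2: fresh world 1, 0R1]
5. q ∨ ¬p, 1   [□-rule on 4 via 1R1]
6. ¬p, 1   [∨-rule on 5 (branches; this branch)]
7. ¬(q ∨ ¬p), 2   [¬□-rule on 3: fresh world 2, 0R2]
8. ¬q, 2   [¬∨-rule on 7]
9. p, 2   [¬∨-rule on 7]
Accessibility: 0R0, 0R1, 0R2, 1R1, 2R2
Complete open branch: countermodel on an S4-frame, so not valid in S4, nor in K, T (the same frame is also a K-frame and a T-frame).
S5-tableau for the negation ¬(◇□(q ∨ ¬p) → □(q ∨ ¬p)):
1. ¬(◇□(q ∨ ¬p) → □(q ∨ ¬p)), 0
2. ◇□(q ∨ ¬p), 0   [¬→-rule on 1]
3. ¬□(q ∨ ¬p), 0   [¬→-rule on 1]
4. □(q ∨ ¬p), 1   [◇-rule on 2: fresh world 1, 0R1]
5. q ∨ ¬p, 0   [□-rule on 4 via 1R0]
6. q ∨ ¬p, 1   [□-rule on 4 via 1R1]
7. ¬p, 0   [∨-rule on 5 (branches; this branch)]
8. ¬p, 1   [∨-rule on 6 (branches; this branch)]
9. ¬(q ∨ ¬p), 2   [¬□-rule on 3: fresh world 2, 0R2]
10. ¬q, 2   [¬∨-rule on 9]
11. p, 2   [¬∨-rule on 9]
12. q ∨ ¬p, 2   [□-rule on 4 via 1R2]
13. ¬p, 2   [∨-rule on 12 (branches; this branch)]
Accessibility: 0R0, 0R1, 0R2, 1R0, 1R1, 1R2, 2R0, 2R1, 2R2
Branch closes: p and ¬p both at 2.
Every branch closes (one shown): valid in S5.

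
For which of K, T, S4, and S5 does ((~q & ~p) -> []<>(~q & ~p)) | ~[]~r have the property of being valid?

S4-tableau for the negation ~(((~q & ~p) -> []<>(~q & ~p)) | ~[]~r):
1. ~(((~q & ~p) -> []<>(~q & ~p)) | ~[]~r), u
2. ~((~q & ~p) -> []<>(~q & ~p)), u
3. []~r, u
4. ~q & ~p, u
5. ~[]<>(~q & ~p), u
6. ~q, u
7. ~p, u
8. ~r, u
9. ~<>(~q & ~p), v
10. ~r, v
11. ~(~q & ~p), v
12. p, v
Accessibility: uRu, uRv, vRv
Complete open branch: countermodel on an S4-frame, so not valid in S4, nor in K, T (the same frame is also a K-frame and a T-frame).
S5-tableau for the negation ~(((~q & ~p) -> []<>(~q & ~p)) | ~[]~r):
1. ~(((~q & ~p) -> []<>(~q & ~p)) | ~[]~r), u
2. ~((~q & ~p) -> []<>(~q & ~p)), u
3. []~r, u
4. ~q & ~p, u
5. ~[]<>(~q & ~p), u
6. ~q, u
7. ~p, u
8. ~r, u
9. ~<>(~q & ~p), v
10. ~r, v
11. ~(~q & ~p), u
12. ~(~q & ~p), v
13. p, u
Accessibility: uRu, uRv, vRu, vRv
Branch closes: p and ~p both at u.
Every branch closes (one shown): valid in S5.

S5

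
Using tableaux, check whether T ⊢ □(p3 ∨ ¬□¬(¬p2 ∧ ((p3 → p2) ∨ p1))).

Tableau for the negation ¬□(p3 ∨ ¬□¬(¬p2 ∧ ((p3 → p2) ∨ p1))):
1. ¬□(p3 ∨ ¬□¬(¬p2 ∧ ((p3 → p2) ∨ p1))), 0
2. ¬(p3 ∨ ¬□¬(¬p2 ∧ ((p3 → p2) ∨ p1))), 1
3. ¬p3, 1
4. □¬(¬p2 ∧ ((p3 → p2) ∨ p1)), 1
5. ¬(¬p2 ∧ ((p3 → p2) ∨ p1)), 1
6. p2, 1
Accessibility: 0R0, 0R1, 1R1
The negation has an open branch (countermodel exists).

Invalid (countermodel exists)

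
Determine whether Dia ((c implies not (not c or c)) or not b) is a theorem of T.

Tableau for the negation not Dia ((c implies not (not c or c)) or not b):
1. not Dia ((c implies not (not c or c)) or not b), u
2. not ((c implies not (not c or c)) or not b), u
3. not (c implies not (not c or c)), u
4. b, u
5. c, u
6. not c or c, u
Accessibility: uRu
The negation has an open branch (countermodel exists).

Not valid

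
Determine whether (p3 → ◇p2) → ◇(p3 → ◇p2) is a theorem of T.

Tableau for the negation ¬((p3 → ◇p2) → ◇(p3 → ◇p2)):
1. ¬((p3 → ◇p2) → ◇(p3 → ◇p2)), u
2. p3 → ◇p2, u   [¬→-rule on 1]
3. ¬◇(p3 → ◇p2), u   [¬→-rule on 1]
4. ¬(p3 → ◇p2), u   [¬◇-rule on 3 via uRu]
5. p3, u   [¬→-rule on 4]
6. ¬◇p2, u   [¬→-rule on 4]
7. ¬p2, u   [¬◇-rule on 6 via uRu]
8. ◇p2, u   [→-rule on 2 (branches; this branch)]
9. p2, v   [◇-rule on 8: fresh world v, uRv]
10. ¬(p3 → ◇p2), v   [¬◇-rule on 3 via uRv]
11. p3, v   [¬→-rule on 10]
12. ¬◇p2, v   [¬→-rule on 10]
13. ¬p2, v   [¬◇-rule on 6 via uRv]
Accessibility: uRu, uRv, vRv
Branch closes: p2 and ¬p2 both at v.
Every branch of the negation's tableau closes; the branch above is one of them.

Valid in T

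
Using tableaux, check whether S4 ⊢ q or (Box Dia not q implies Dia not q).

Yes, valid

Tableau for the negation not (q or (Box Dia not q implies Dia not q)):
1. not (q or (Box Dia not q implies Dia not q)), 0
2. not q, 0
3. not (Box Dia not q implies Dia not q), 0
4. Box Dia not q, 0
5. not Dia not q, 0
6. Dia not q, 0
7. q, 0
Accessibility: 0R0
Branch closes: q and not q both at 0.
All branches of the negation close; one closing branch shown above.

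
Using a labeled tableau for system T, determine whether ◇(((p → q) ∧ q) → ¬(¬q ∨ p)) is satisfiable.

1. ◇(((p → q) ∧ q) → ¬(¬q ∨ p)), w0
2. ((p → q) ∧ q) → ¬(¬q ∨ p), w1
3. ¬(¬q ∨ p), w1
4. q, w1
5. ¬p, w1
Accessibility: w0Rw0, w0Rw1, w1Rw1

Satisfiable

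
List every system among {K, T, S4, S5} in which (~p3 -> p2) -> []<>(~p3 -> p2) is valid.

S5

S5-tableau for the negation ~((~p3 -> p2) -> []<>(~p3 -> p2)):
1. ~((~p3 -> p2) -> []<>(~p3 -> p2)), 0
2. ~p3 -> p2, 0   [~->-rule on 1]
3. ~[]<>(~p3 -> p2), 0   [~->-rule on 1]
4. p2, 0   [->-rule on 2 (branches; this branch)]
5. ~<>(~p3 -> p2), 1   [~[]-rule on 3: fresh world 1, 0R1]
6. ~(~p3 -> p2), 0   [~<>-rule on 5 via 1R0]
7. ~p3, 0   [~->-rule on 6]
8. ~p2, 0   [~->-rule on 6]
Accessibility: 0R0, 0R1, 1R0, 1R1
Branch closes: p2 and ~p2 both at 0.
Every branch closes (one shown): valid in S5.
S4-tableau for the negation ~((~p3 -> p2) -> []<>(~p3 -> p2)):
1. ~((~p3 -> p2) -> []<>(~p3 -> p2)), 0
2. ~p3 -> p2, 0   [~->-rule on 1]
3. ~[]<>(~p3 -> p2), 0   [~->-rule on 1]
4. p2, 0   [->-rule on 2 (branches; this branch)]
5. ~<>(~p3 -> p2), 1   [~[]-rule on 3: fresh world 1, 0R1]
6. ~(~p3 -> p2), 1   [~<>-rule on 5 via 1R1]
7. ~p3, 1   [~->-rule on 6]
8. ~p2, 1   [~->-rule on 6]
Accessibility: 0R0, 0R1, 1R1
Complete open branch: countermodel on an S4-frame, so not valid in S4, nor in K, T (the same frame is also a K-frame and a T-frame).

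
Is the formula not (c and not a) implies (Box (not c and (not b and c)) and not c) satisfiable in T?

1. not (c and not a) implies (Box (not c and (not b and c)) and not c), 0
2. c and not a, 0
3. c, 0
4. not a, 0
Accessibility: 0R0

Yes, satisfiable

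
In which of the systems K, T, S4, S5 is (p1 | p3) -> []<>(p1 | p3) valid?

S5

S5-tableau for the negation ~((p1 | p3) -> []<>(p1 | p3)):
1. ~((p1 | p3) -> []<>(p1 | p3)), w0
2. p1 | p3, w0
3. ~[]<>(p1 | p3), w0
4. p3, w0
5. ~<>(p1 | p3), w1
6. ~(p1 | p3), w0
7. ~p1, w0
8. ~p3, w0
Accessibility: w0Rw0, w0Rw1, w1Rw0, w1Rw1
Branch closes: p3 and ~p3 both at w0.
Every branch closes (one shown): valid in S5.
S4-tableau for the negation ~((p1 | p3) -> []<>(p1 | p3)):
1. ~((p1 | p3) -> []<>(p1 | p3)), w0
2. p1 | p3, w0
3. ~[]<>(p1 | p3), w0
4. p3, w0
5. ~<>(p1 | p3), w1
6. ~(p1 | p3), w1
7. ~p1, w1
8. ~p3, w1
Accessibility: w0Rw0, w0Rw1, w1Rw1
Complete open branch: countermodel on an S4-frame, so not valid in S4, nor in K, T (the same frame is also a K-frame and a T-frame).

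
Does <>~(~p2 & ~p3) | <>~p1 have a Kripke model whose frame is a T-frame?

Satisfiable (open branch found)

1. <>~(~p2 & ~p3) | <>~p1, u
2. <>~p1, u
3. ~p1, v
Accessibility: uRu, uRv, vRv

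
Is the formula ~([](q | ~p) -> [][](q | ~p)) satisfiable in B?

1. ~([](q | ~p) -> [][](q | ~p)), w0
2. [](q | ~p), w0   [~->-rule on 1]
3. ~[][](q | ~p), w0   [~->-rule on 1]
4. q | ~p, w0   [[]-rule on 2 via w0Rw0]
5. ~p, w0   [|-rule on 4 (branches; this branch)]
6. ~[](q | ~p), w1   [~[]-rule on 3: fresh world w1, w0Rw1]
7. q | ~p, w1   [[]-rule on 2 via w0Rw1]
8. ~p, w1   [|-rule on 7 (branches; this branch)]
9. ~(q | ~p), w2   [~[]-rule on 6: fresh world w2, w1Rw2]
10. ~q, w2   [~|-rule on 9]
11. p, w2   [~|-rule on 9]
Accessibility: w0Rw0, w0Rw1, w1Rw0, w1Rw1, w1Rw2, w2Rw1, w2Rw2

Satisfiable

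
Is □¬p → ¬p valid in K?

Invalid (countermodel exists)

Tableau for the negation ¬(□¬p → ¬p):
1. ¬(□¬p → ¬p), 0
2. □¬p, 0
3. p, 0
The negation has an open branch (countermodel exists).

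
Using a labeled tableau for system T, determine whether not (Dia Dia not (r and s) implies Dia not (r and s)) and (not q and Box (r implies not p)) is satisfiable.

Satisfiable (open branch found)

1. not (Dia Dia not (r and s) implies Dia not (r and s)) and (not q and Box (r implies not p)), 0
2. not (Dia Dia not (r and s) implies Dia not (r and s)), 0   [and-rule on 1]
3. not q and Box (r implies not p), 0   [and-rule on 1]
4. Dia Dia not (r and s), 0   [neg-implies-rule on 2]
5. not Dia not (r and s), 0   [neg-implies-rule on 2]
6. not q, 0   [and-rule on 3]
7. Box (r implies not p), 0   [and-rule on 3]
8. r and s, 0   [neg-Dia-rule on 5 via 0R0]
9. r, 0   [and-rule on 8]
10. s, 0   [and-rule on 8]
11. r implies not p, 0   [Box-rule on 7 via 0R0]
12. not p, 0   [implies-rule on 11 (branches; this branch)]
13. Dia not (r and s), 1   [Dia-rule on 4: fresh world 1, 0R1]
14. r and s, 1   [neg-Dia-rule on 5 via 0R1]
15. r, 1   [and-rule on 14]
16. s, 1   [and-rule on 14]
17. r implies not p, 1   [Box-rule on 7 via 0R1]
18. not p, 1   [implies-rule on 17 (branches; this branch)]
19. not (r and s), 2   [Dia-rule on 13: fresh world 2, 1R2]
20. not s, 2   [neg-and-rule on 19 (branches; this branch)]
Accessibility: 0R0, 0R1, 1R1, 1R2, 2R2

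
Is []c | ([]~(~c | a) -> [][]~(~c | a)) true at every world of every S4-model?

Tableau for the negation ~([]c | ([]~(~c | a) -> [][]~(~c | a))):
1. ~([]c | ([]~(~c | a) -> [][]~(~c | a))), 0
2. ~[]c, 0
3. ~([]~(~c | a) -> [][]~(~c | a)), 0
4. []~(~c | a), 0
5. ~[][]~(~c | a), 0
6. ~(~c | a), 0
7. c, 0
8. ~a, 0
9. ~c, 1
10. ~(~c | a), 1
11. c, 1
12. ~a, 1
Accessibility: 0R0, 0R1, 1R1
Branch closes: c and ~c both at 1.
All branches of the negation close; one closing branch shown above.

Valid in S4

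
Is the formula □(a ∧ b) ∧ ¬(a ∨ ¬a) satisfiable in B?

Unsatisfiable

1. □(a ∧ b) ∧ ¬(a ∨ ¬a), 0
2. □(a ∧ b), 0
3. ¬(a ∨ ¬a), 0
4. ¬a, 0
5. a, 0
Accessibility: 0R0
Branch closes: a and ¬a both at 0.
(One branch shown.) All branches close.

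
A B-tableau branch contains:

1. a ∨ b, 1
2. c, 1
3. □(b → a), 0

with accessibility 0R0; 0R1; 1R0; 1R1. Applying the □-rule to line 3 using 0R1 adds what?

b → a, 1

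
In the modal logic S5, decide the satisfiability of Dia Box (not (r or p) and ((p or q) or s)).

Satisfiable (open branch found)

1. Dia Box (not (r or p) and ((p or q) or s)), w0
2. Box (not (r or p) and ((p or q) or s)), w1
3. not (r or p) and ((p or q) or s), w0
4. not (r or p), w0
5. (p or q) or s, w0
6. not r, w0
7. not p, w0
8. not (r or p) and ((p or q) or s), w1
9. not (r or p), w1
10. (p or q) or s, w1
11. not r, w1
12. not p, w1
13. s, w0
14. s, w1
Accessibility: w0Rw0, w0Rw1, w1Rw0, w1Rw1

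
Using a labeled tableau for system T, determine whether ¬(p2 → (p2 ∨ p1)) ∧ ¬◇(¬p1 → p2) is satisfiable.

No, unsatisfiable

1. ¬(p2 → (p2 ∨ p1)) ∧ ¬◇(¬p1 → p2), u
2. ¬(p2 → (p2 ∨ p1)), u
3. ¬◇(¬p1 → p2), u
4. p2, u
5. ¬(p2 ∨ p1), u
6. ¬p2, u
7. ¬p1, u
Accessibility: uRu
Branch closes: p2 and ¬p2 both at u.
All branches of the tableau close; one closing branch shown above.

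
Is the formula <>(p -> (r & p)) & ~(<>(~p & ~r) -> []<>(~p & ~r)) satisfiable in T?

Satisfiable

1. <>(p -> (r & p)) & ~(<>(~p & ~r) -> []<>(~p & ~r)), w0
2. <>(p -> (r & p)), w0
3. ~(<>(~p & ~r) -> []<>(~p & ~r)), w0
4. <>(~p & ~r), w0
5. ~[]<>(~p & ~r), w0
6. p -> (r & p), w1
7. r & p, w1
8. r, w1
9. p, w1
10. ~p & ~r, w2
11. ~p, w2
12. ~r, w2
13. ~<>(~p & ~r), w3
14. ~(~p & ~r), w3
15. r, w3
Accessibility: w0Rw0, w0Rw1, w0Rw2, w0Rw3, w1Rw1, w2Rw2, w3Rw3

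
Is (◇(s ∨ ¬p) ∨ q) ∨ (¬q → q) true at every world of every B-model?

No, not valid

Tableau for the negation ¬((◇(s ∨ ¬p) ∨ q) ∨ (¬q → q)):
1. ¬((◇(s ∨ ¬p) ∨ q) ∨ (¬q → q)), w0
2. ¬(◇(s ∨ ¬p) ∨ q), w0   [¬∨-rule on 1]
3. ¬(¬q → q), w0   [¬∨-rule on 1]
4. ¬◇(s ∨ ¬p), w0   [¬∨-rule on 2]
5. ¬q, w0   [¬∨-rule on 2]
6. ¬(s ∨ ¬p), w0   [¬◇-rule on 4 via w0Rw0]
7. ¬s, w0   [¬∨-rule on 6]
8. p, w0   [¬∨-rule on 6]
Accessibility: w0Rw0
The negation has an open branch (countermodel exists).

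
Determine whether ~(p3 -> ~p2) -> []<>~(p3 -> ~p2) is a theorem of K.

Not valid

Tableau for the negation ~(~(p3 -> ~p2) -> []<>~(p3 -> ~p2)):
1. ~(~(p3 -> ~p2) -> []<>~(p3 -> ~p2)), 0
2. ~(p3 -> ~p2), 0   [~->-rule on 1]
3. ~[]<>~(p3 -> ~p2), 0   [~->-rule on 1]
4. p3, 0   [~->-rule on 2]
5. p2, 0   [~->-rule on 2]
6. ~<>~(p3 -> ~p2), 1   [~[]-rule on 3: fresh world 1, 0R1]
Accessibility: 0R1
The negation has an open branch (countermodel exists).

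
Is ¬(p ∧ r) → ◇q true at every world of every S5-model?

Tableau for the negation ¬(¬(p ∧ r) → ◇q):
1. ¬(¬(p ∧ r) → ◇q), w0
2. ¬(p ∧ r), w0
3. ¬◇q, w0
4. ¬q, w0
5. ¬r, w0
Accessibility: w0Rw0
The negation has an open branch (countermodel exists).

Invalid (countermodel exists)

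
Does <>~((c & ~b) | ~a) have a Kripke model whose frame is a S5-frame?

Satisfiable

1. <>~((c & ~b) | ~a), u
2. ~((c & ~b) | ~a), v
3. ~(c & ~b), v
4. a, v
5. b, v
Accessibility: uRu, uRv, vRu, vRv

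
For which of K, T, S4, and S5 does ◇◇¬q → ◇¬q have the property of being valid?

S4-tableau for the negation ¬(◇◇¬q → ◇¬q):
1. ¬(◇◇¬q → ◇¬q), 0
2. ◇◇¬q, 0   [¬→-rule on 1]
3. ¬◇¬q, 0   [¬→-rule on 1]
4. q, 0   [¬◇-rule on 3 via 0R0]
5. ◇¬q, 1   [◇-rule on 2: fresh world 1, 0R1]
6. q, 1   [¬◇-rule on 3 via 0R1]
7. ¬q, 2   [◇-rule on 5: fresh world 2, 1R2]
8. q, 2   [¬◇-rule on 3 via 0R2]
Accessibility: 0R0, 0R1, 0R2, 1R1, 1R2, 2R2
Branch closes: q and ¬q both at 2.
Every branch closes (one shown): valid in S4, hence also in S5 (every theorem of S4 is a theorem of S5).
T-tableau for the negation ¬(◇◇¬q → ◇¬q):
1. ¬(◇◇¬q → ◇¬q), 0
2. ◇◇¬q, 0   [¬→-rule on 1]
3. ¬◇¬q, 0   [¬→-rule on 1]
4. q, 0   [¬◇-rule on 3 via 0R0]
5. ◇¬q, 1   [◇-rule on 2: fresh world 1, 0R1]
6. q, 1   [¬◇-rule on 3 via 0R1]
7. ¬q, 2   [◇-rule on 5: fresh world 2, 1R2]
Accessibility: 0R0, 0R1, 1R1, 1R2, 2R2
Complete open branch: countermodel on a T-frame, so not valid in T, nor in K (the same frame is also a K-frame).

S4, S5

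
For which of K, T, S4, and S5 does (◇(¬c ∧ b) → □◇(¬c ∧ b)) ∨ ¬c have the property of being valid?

S5-tableau for the negation ¬((◇(¬c ∧ b) → □◇(¬c ∧ b)) ∨ ¬c):
1. ¬((◇(¬c ∧ b) → □◇(¬c ∧ b)) ∨ ¬c), u
2. ¬(◇(¬c ∧ b) → □◇(¬c ∧ b)), u
3. c, u
4. ◇(¬c ∧ b), u
5. ¬□◇(¬c ∧ b), u
6. ¬c ∧ b, v
7. ¬c, v
8. b, v
9. ¬◇(¬c ∧ b), w
10. ¬(¬c ∧ b), u
11. ¬(¬c ∧ b), v
12. ¬(¬c ∧ b), w
13. ¬b, u
14. ¬b, v
Accessibility: uRu, uRv, uRw, vRu, vRv, vRw, wRu, wRv, wRw
Branch closes: b and ¬b both at v.
Every branch closes (one shown): valid in S5.
S4-tableau for the negation ¬((◇(¬c ∧ b) → □◇(¬c ∧ b)) ∨ ¬c):
1. ¬((◇(¬c ∧ b) → □◇(¬c ∧ b)) ∨ ¬c), u
2. ¬(◇(¬c ∧ b) → □◇(¬c ∧ b)), u
3. c, u
4. ◇(¬c ∧ b), u
5. ¬□◇(¬c ∧ b), u
6. ¬c ∧ b, v
7. ¬c, v
8. b, v
9. ¬◇(¬c ∧ b), w
10. ¬(¬c ∧ b), w
11. ¬b, w
Accessibility: uRu, uRv, uRw, vRv, wRw
Complete open branch: countermodel on an S4-frame, so not valid in S4, nor in K, T (the same frame is also a K-frame and a T-frame).

S5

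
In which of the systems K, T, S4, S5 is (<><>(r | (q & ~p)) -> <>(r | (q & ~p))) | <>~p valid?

S4-tableau for the negation ~((<><>(r | (q & ~p)) -> <>(r | (q & ~p))) | <>~p):
1. ~((<><>(r | (q & ~p)) -> <>(r | (q & ~p))) | <>~p), u
2. ~(<><>(r | (q & ~p)) -> <>(r | (q & ~p))), u   [~|-rule on 1]
3. ~<>~p, u   [~|-rule on 1]
4. <><>(r | (q & ~p)), u   [~->-rule on 2]
5. ~<>(r | (q & ~p)), u   [~->-rule on 2]
6. p, u   [~<>-rule on 3 via uRu]
7. ~(r | (q & ~p)), u   [~<>-rule on 5 via uRu]
8. ~r, u   [~|-rule on 7]
9. ~(q & ~p), u   [~|-rule on 7]
10. <>(r | (q & ~p)), v   [<>-rule on 4: fresh world v, uRv]
11. p, v   [~<>-rule on 3 via uRv]
12. ~(r | (q & ~p)), v   [~<>-rule on 5 via uRv]
13. ~r, v   [~|-rule on 12]
14. ~(q & ~p), v   [~|-rule on 12]
15. r | (q & ~p), w   [<>-rule on 10: fresh world w, vRw]
16. p, w   [~<>-rule on 3 via uRw]
17. ~(r | (q & ~p)), w   [~<>-rule on 5 via uRw]
18. ~r, w   [~|-rule on 17]
19. ~(q & ~p), w   [~|-rule on 17]
20. q & ~p, w   [|-rule on 15 (branches; this branch)]
21. q, w   [&-rule on 20]
22. ~p, w   [&-rule on 20]
Accessibility: uRu, uRv, uRw, vRv, vRw, wRw
Branch closes: p and ~p both at w.
Every branch closes (one shown): valid in S4, hence also in S5 (every theorem of S4 is a theorem of S5).
T-tableau for the negation ~((<><>(r | (q & ~p)) -> <>(r | (q & ~p))) | <>~p):
1. ~((<><>(r | (q & ~p)) -> <>(r | (q & ~p))) | <>~p), u
2. ~(<><>(r | (q & ~p)) -> <>(r | (q & ~p))), u   [~|-rule on 1]
3. ~<>~p, u   [~|-rule on 1]
4. <><>(r | (q & ~p)), u   [~->-rule on 2]
5. ~<>(r | (q & ~p)), u   [~->-rule on 2]
6. p, u   [~<>-rule on 3 via uRu]
7. ~(r | (q & ~p)), u   [~<>-rule on 5 via uRu]
8. ~r, u   [~|-rule on 7]
9. ~(q & ~p), u   [~|-rule on 7]
10. <>(r | (q & ~p)), v   [<>-rule on 4: fresh world v, uRv]
11. p, v   [~<>-rule on 3 via uRv]
12. ~(r | (q & ~p)), v   [~<>-rule on 5 via uRv]
13. ~r, v   [~|-rule on 12]
14. ~(q & ~p), v   [~|-rule on 12]
15. r | (q & ~p), w   [<>-rule on 10: fresh world w, vRw]
16. q & ~p, w   [|-rule on 15 (branches; this branch)]
17. q, w   [&-rule on 16]
18. ~p, w   [&-rule on 16]
Accessibility: uRu, uRv, vRv, vRw, wRw
Complete open branch: countermodel on a T-frame, so not valid in T, nor in K (the same frame is also a K-frame).

S4, S5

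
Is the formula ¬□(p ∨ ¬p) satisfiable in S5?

1. ¬□(p ∨ ¬p), u
2. ¬(p ∨ ¬p), v   [¬□-rule on 1: fresh world v, uRv]
3. ¬p, v   [¬∨-rule on 2]
4. p, v   [¬∨-rule on 2]
Accessibility: uRu, uRv, vRu, vRv
Branch closes: p and ¬p both at v.
(One branch shown.) All branches close.

Unsatisfiable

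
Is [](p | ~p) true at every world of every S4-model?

Yes, valid

Tableau for the negation ~[](p | ~p):
1. ~[](p | ~p), w0
2. ~(p | ~p), w1   [~[]-rule on 1: fresh world w1, w0Rw1]
3. ~p, w1   [~|-rule on 2]
4. p, w1   [~|-rule on 2]
Accessibility: w0Rw0, w0Rw1, w1Rw1
Branch closes: p and ~p both at w1.
All branches of the negation close; one closing branch shown above.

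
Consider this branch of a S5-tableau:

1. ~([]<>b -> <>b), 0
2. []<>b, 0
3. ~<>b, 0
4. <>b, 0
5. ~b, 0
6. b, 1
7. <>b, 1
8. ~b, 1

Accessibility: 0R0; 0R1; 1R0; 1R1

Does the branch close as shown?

Both b and ~b appear at 1.

Closed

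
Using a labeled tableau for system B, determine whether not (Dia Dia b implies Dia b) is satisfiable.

Satisfiable

1. not (Dia Dia b implies Dia b), 0
2. Dia Dia b, 0   [neg-implies-rule on 1]
3. not Dia b, 0   [neg-implies-rule on 1]
4. not b, 0   [neg-Dia-rule on 3 via 0R0]
5. Dia b, 1   [Dia-rule on 2: fresh world 1, 0R1]
6. not b, 1   [neg-Dia-rule on 3 via 0R1]
7. b, 2   [Dia-rule on 5: fresh world 2, 1R2]
Accessibility: 0R0, 0R1, 1R0, 1R1, 1R2, 2R1, 2R2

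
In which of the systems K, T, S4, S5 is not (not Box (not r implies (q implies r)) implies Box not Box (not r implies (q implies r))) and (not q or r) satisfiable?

K, T, S4

S4-tableau for the formula:
1. not (not Box (not r implies (q implies r)) implies Box not Box (not r implies (q implies r))) and (not q or r), 0
2. not (not Box (not r implies (q implies r)) implies Box not Box (not r implies (q implies r))), 0
3. not q or r, 0
4. not Box (not r implies (q implies r)), 0
5. not Box not Box (not r implies (q implies r)), 0
6. r, 0
7. not (not r implies (q implies r)), 1
8. not r, 1
9. not (q implies r), 1
10. q, 1
11. Box (not r implies (q implies r)), 2
12. not r implies (q implies r), 2
13. q implies r, 2
14. r, 2
Accessibility: 0R0, 0R1, 0R2, 1R1, 2R2
Complete open branch: satisfiable in S4, hence also in K, T (this S4-model is also a K-model and a T-model).
S5-tableau for the formula:
1. not (not Box (not r implies (q implies r)) implies Box not Box (not r implies (q implies r))) and (not q or r), 0
2. not (not Box (not r implies (q implies r)) implies Box not Box (not r implies (q implies r))), 0
3. not q or r, 0
4. not Box (not r implies (q implies r)), 0
5. not Box not Box (not r implies (q implies r)), 0
6. r, 0
7. not (not r implies (q implies r)), 1
8. not r, 1
9. not (q implies r), 1
10. q, 1
11. Box (not r implies (q implies r)), 2
12. not r implies (q implies r), 0
13. not r implies (q implies r), 1
14. not r implies (q implies r), 2
15. q implies r, 0
16. q implies r, 1
17. q implies r, 2
18. r, 1
Accessibility: 0R0, 0R1, 0R2, 1R0, 1R1, 1R2, 2R0, 2R1, 2R2
Branch closes: r and not r both at 1.
Every branch closes (one shown): unsatisfiable in S5.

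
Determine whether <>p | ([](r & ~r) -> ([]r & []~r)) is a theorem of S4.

Yes, valid

Tableau for the negation ~(<>p | ([](r & ~r) -> ([]r & []~r))):
1. ~(<>p | ([](r & ~r) -> ([]r & []~r))), w0
2. ~<>p, w0   [~|-rule on 1]
3. ~([](r & ~r) -> ([]r & []~r)), w0   [~|-rule on 1]
4. [](r & ~r), w0   [~->-rule on 3]
5. ~([]r & []~r), w0   [~->-rule on 3]
6. ~p, w0   [~<>-rule on 2 via w0Rw0]
7. r & ~r, w0   [[]-rule on 4 via w0Rw0]
8. r, w0   [&-rule on 7]
9. ~r, w0   [&-rule on 7]
Accessibility: w0Rw0
Branch closes: r and ~r both at w0.
All branches of the negation close; one closing branch shown above.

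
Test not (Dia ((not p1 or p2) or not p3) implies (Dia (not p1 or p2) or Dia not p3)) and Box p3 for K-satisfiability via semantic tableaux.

1. not (Dia ((not p1 or p2) or not p3) implies (Dia (not p1 or p2) or Dia not p3)) and Box p3, 0
2. not (Dia ((not p1 or p2) or not p3) implies (Dia (not p1 or p2) or Dia not p3)), 0
3. Box p3, 0
4. Dia ((not p1 or p2) or not p3), 0
5. not (Dia (not p1 or p2) or Dia not p3), 0
6. not Dia (not p1 or p2), 0
7. not Dia not p3, 0
8. (not p1 or p2) or not p3, 1
9. p3, 1
10. not (not p1 or p2), 1
11. p1, 1
12. not p2, 1
13. not p1 or p2, 1
14. p2, 1
Accessibility: 0R1
Branch closes: p2 and not p2 both at 1.
(One branch shown.) All branches close.

No, unsatisfiable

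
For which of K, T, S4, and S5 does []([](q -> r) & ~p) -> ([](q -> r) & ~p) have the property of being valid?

K-tableau for the negation ~([]([](q -> r) & ~p) -> ([](q -> r) & ~p)):
1. ~([]([](q -> r) & ~p) -> ([](q -> r) & ~p)), u
2. []([](q -> r) & ~p), u
3. ~([](q -> r) & ~p), u
4. p, u
Complete open branch: countermodel on a K-frame, so not valid in K.
T-tableau for the negation ~([]([](q -> r) & ~p) -> ([](q -> r) & ~p)):
1. ~([]([](q -> r) & ~p) -> ([](q -> r) & ~p)), u
2. []([](q -> r) & ~p), u
3. ~([](q -> r) & ~p), u
4. [](q -> r) & ~p, u
5. [](q -> r), u
6. ~p, u
7. q -> r, u
8. ~[](q -> r), u
9. r, u
10. ~(q -> r), v
11. q, v
12. ~r, v
13. [](q -> r) & ~p, v
14. [](q -> r), v
15. ~p, v
16. q -> r, v
17. r, v
Accessibility: uRu, uRv, vRv
Branch closes: r and ~r both at v.
Every branch closes (one shown): valid in T, hence also in S4, S5 (every theorem of T is a theorem of S4 and S5).

T, S4, S5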